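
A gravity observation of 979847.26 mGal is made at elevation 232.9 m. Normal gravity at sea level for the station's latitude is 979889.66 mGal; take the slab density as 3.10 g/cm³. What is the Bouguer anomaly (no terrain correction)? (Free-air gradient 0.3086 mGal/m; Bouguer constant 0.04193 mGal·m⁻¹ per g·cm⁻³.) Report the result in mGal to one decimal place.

-0.8

Free-air correction = 0.3086 × 232.9 = 71.87 mGal
Free-air anomaly = 979847.26 − 979889.66 + (71.87) = 29.47 mGal
Bouguer slab correction = 0.04193 × 3.10 × 232.9 = 30.27 mGal
Simple Bouguer anomaly = 29.47 − (30.27) = -0.80 mGal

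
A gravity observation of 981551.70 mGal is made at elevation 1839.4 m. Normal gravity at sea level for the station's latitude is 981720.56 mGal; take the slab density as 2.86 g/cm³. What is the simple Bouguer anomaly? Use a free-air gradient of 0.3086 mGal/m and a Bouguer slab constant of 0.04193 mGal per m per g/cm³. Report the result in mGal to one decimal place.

Free-air correction = 0.3086 × 1839.4 = 567.64 mGal
Free-air anomaly = 981551.70 − 981720.56 + (567.64) = 398.78 mGal
Bouguer slab correction = 0.04193 × 2.86 × 1839.4 = 220.58 mGal
Simple Bouguer anomaly = 398.78 − (220.58) = 178.20 mGal

178.2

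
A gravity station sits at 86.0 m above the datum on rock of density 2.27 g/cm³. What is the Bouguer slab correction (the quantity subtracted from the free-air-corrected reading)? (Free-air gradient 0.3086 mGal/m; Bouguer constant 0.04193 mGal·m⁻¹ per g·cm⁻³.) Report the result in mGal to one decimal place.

Bouguer slab correction = 0.04193 × 2.27 × 86.0 = 8.2 mGal

8.2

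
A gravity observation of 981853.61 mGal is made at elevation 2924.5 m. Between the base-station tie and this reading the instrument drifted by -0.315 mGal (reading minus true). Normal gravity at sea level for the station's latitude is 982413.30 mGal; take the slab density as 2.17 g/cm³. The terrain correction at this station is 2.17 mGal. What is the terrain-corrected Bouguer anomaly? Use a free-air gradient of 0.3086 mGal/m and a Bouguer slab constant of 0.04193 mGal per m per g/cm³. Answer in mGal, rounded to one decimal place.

Drift-corrected reading = 981853.61 − (-0.315) = 981853.925 mGal
Free-air correction = 0.3086 × 2924.5 = 902.50 mGal
Free-air anomaly = 981853.925 − 982413.30 + (902.50) = 343.125 mGal
Bouguer slab correction = 0.04193 × 2.17 × 2924.5 = 266.09 mGal
Simple Bouguer anomaly = 343.125 − (266.09) = 77.035 mGal
Complete Bouguer anomaly = 77.035 + 2.17 = 79.205 mGal

79.2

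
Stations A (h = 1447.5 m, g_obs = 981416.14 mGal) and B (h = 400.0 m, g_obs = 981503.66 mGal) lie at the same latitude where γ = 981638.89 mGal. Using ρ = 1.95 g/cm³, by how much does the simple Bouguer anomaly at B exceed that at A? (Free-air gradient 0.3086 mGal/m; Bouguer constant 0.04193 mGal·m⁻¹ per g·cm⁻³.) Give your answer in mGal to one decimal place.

-150.1

Δg_SB(A) = 981416.14 − 981638.89 + 0.3086×1447.5 − 0.04193×1.95×1447.5 = 105.60 mGal
Δg_SB(B) = 981503.66 − 981638.89 + 0.3086×400.0 − 0.04193×1.95×400.0 = -44.50 mGal
Difference = -44.50 − (105.60) = -150.10 mGal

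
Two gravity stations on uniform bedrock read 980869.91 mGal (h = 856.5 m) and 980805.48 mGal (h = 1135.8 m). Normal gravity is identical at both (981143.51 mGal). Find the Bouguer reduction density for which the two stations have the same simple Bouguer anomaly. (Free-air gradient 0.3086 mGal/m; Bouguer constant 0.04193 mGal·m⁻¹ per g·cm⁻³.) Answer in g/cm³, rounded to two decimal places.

1.86

Δg_obs = 980805.48 − 980869.91 = -64.43 mGal over Δh = 1135.8 − 856.5 = 279.3 m
Equal Bouguer anomalies ⇒ Δg_obs + (0.3086 − 0.04193ρ)·Δh = 0
0.3086 − 0.04193ρ = −Δg_obs/Δh = 0.23068
ρ = (0.3086 − 0.23068) / 0.04193 = 1.86 g/cm³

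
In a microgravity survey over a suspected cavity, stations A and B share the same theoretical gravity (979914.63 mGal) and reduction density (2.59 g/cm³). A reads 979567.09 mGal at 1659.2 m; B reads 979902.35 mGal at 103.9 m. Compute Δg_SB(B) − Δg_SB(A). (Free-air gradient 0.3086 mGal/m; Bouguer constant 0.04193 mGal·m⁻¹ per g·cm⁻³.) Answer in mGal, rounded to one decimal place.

Δg_SB(A) = 979567.09 − 979914.63 + 0.3086×1659.2 − 0.04193×2.59×1659.2 = -15.70 mGal
Δg_SB(B) = 979902.35 − 979914.63 + 0.3086×103.9 − 0.04193×2.59×103.9 = 8.50 mGal
Difference = 8.50 − (-15.70) = 24.20 mGal

24.2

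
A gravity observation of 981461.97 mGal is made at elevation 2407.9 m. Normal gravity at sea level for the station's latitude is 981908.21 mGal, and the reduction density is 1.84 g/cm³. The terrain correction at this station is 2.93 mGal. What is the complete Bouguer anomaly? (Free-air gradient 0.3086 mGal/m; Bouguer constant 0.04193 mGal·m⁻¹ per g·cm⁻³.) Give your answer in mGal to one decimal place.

Free-air correction = 0.3086 × 2407.9 = 743.08 mGal
Free-air anomaly = 981461.97 − 981908.21 + (743.08) = 296.84 mGal
Bouguer slab correction = 0.04193 × 1.84 × 2407.9 = 185.77 mGal
Simple Bouguer anomaly = 296.84 − (185.77) = 111.07 mGal
Complete Bouguer anomaly = 111.07 + 2.93 = 114.00 mGal

114.0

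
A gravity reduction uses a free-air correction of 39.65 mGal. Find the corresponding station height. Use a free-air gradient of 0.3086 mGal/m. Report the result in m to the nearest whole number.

128

h = 39.65 / 0.3086 = 128.48 m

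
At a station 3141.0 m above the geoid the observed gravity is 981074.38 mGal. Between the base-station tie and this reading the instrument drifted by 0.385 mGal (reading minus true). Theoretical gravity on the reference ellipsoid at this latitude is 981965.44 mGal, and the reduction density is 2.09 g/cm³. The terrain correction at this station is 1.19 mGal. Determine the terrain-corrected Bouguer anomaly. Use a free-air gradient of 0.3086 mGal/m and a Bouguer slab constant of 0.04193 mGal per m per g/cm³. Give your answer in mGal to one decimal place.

Drift-corrected reading = 981074.38 − (0.385) = 981073.995 mGal
Free-air correction = 0.3086 × 3141.0 = 969.31 mGal
Free-air anomaly = 981073.995 − 981965.44 + (969.31) = 77.865 mGal
Bouguer slab correction = 0.04193 × 2.09 × 3141.0 = 275.26 mGal
Simple Bouguer anomaly = 77.865 − (275.26) = -197.395 mGal
Complete Bouguer anomaly = -197.395 + 1.19 = -196.205 mGal

-196.2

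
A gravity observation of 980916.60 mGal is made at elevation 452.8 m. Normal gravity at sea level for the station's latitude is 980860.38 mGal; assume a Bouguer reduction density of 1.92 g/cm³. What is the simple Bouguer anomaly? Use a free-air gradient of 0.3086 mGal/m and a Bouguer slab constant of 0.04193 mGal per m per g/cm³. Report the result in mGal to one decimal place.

Free-air correction = 0.3086 × 452.8 = 139.73 mGal
Free-air anomaly = 980916.60 − 980860.38 + (139.73) = 195.95 mGal
Bouguer slab correction = 0.04193 × 1.92 × 452.8 = 36.45 mGal
Simple Bouguer anomaly = 195.95 − (36.45) = 159.50 mGal

159.5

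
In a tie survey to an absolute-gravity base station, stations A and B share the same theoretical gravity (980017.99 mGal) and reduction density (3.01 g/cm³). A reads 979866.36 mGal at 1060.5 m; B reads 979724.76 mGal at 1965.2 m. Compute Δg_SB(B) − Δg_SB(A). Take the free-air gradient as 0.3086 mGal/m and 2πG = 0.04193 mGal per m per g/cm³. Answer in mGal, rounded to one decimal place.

23.4

Δg_SB(A) = 979866.36 − 980017.99 + 0.3086×1060.5 − 0.04193×3.01×1060.5 = 41.80 mGal
Δg_SB(B) = 979724.76 − 980017.99 + 0.3086×1965.2 − 0.04193×3.01×1965.2 = 65.20 mGal
Difference = 65.20 − (41.80) = 23.40 mGal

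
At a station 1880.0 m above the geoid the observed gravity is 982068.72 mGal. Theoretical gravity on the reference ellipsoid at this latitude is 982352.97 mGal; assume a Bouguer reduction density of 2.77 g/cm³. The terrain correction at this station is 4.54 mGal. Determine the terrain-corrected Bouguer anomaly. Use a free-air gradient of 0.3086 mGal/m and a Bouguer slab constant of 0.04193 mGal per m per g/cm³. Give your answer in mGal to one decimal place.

82.1

Free-air correction = 0.3086 × 1880.0 = 580.17 mGal
Free-air anomaly = 982068.72 − 982352.97 + (580.17) = 295.92 mGal
Bouguer slab correction = 0.04193 × 2.77 × 1880.0 = 218.35 mGal
Simple Bouguer anomaly = 295.92 − (218.35) = 77.57 mGal
Complete Bouguer anomaly = 77.57 + 4.54 = 82.11 mGal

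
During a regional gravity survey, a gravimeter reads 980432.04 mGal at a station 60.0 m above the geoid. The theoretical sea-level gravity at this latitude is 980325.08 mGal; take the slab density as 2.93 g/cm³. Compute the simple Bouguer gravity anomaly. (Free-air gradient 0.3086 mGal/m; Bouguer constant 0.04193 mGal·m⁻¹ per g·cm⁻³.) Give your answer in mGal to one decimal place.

Free-air correction = 0.3086 × 60.0 = 18.52 mGal
Free-air anomaly = 980432.04 − 980325.08 + (18.52) = 125.48 mGal
Bouguer slab correction = 0.04193 × 2.93 × 60.0 = 7.37 mGal
Simple Bouguer anomaly = 125.48 − (7.37) = 118.11 mGal

118.1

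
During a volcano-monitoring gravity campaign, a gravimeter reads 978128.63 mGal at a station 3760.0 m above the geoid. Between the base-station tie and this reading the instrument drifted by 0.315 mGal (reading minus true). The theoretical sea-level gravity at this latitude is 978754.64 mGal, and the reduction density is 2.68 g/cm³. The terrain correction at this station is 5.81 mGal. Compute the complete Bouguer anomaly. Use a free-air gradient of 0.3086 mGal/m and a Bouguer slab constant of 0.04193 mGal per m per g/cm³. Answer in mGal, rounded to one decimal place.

117.3

Drift-corrected reading = 978128.63 − (0.315) = 978128.315 mGal
Free-air correction = 0.3086 × 3760.0 = 1160.34 mGal
Free-air anomaly = 978128.315 − 978754.64 + (1160.34) = 534.015 mGal
Bouguer slab correction = 0.04193 × 2.68 × 3760.0 = 422.52 mGal
Simple Bouguer anomaly = 534.015 − (422.52) = 111.495 mGal
Complete Bouguer anomaly = 111.495 + 5.81 = 117.305 mGal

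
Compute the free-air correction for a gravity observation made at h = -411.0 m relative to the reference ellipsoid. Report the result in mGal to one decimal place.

Free-air correction = 0.3086 × -411.0 = -126.8 mGal

-126.8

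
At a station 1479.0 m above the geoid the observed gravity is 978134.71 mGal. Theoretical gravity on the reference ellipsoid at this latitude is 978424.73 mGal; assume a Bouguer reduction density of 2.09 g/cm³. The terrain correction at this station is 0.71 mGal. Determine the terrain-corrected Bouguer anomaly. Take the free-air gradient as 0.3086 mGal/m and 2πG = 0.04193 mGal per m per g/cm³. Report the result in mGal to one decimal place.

Free-air correction = 0.3086 × 1479.0 = 456.42 mGal
Free-air anomaly = 978134.71 − 978424.73 + (456.42) = 166.40 mGal
Bouguer slab correction = 0.04193 × 2.09 × 1479.0 = 129.61 mGal
Simple Bouguer anomaly = 166.40 − (129.61) = 36.79 mGal
Complete Bouguer anomaly = 36.79 + 0.71 = 37.50 mGal

37.5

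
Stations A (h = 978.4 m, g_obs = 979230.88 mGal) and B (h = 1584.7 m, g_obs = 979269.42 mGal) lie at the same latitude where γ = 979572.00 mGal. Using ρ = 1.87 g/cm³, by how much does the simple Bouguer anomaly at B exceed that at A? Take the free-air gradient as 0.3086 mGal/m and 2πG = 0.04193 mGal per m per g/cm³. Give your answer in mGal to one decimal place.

178.1

Δg_SB(A) = 979230.88 − 979572.00 + 0.3086×978.4 − 0.04193×1.87×978.4 = -115.90 mGal
Δg_SB(B) = 979269.42 − 979572.00 + 0.3086×1584.7 − 0.04193×1.87×1584.7 = 62.20 mGal
Difference = 62.20 − (-115.90) = 178.10 mGal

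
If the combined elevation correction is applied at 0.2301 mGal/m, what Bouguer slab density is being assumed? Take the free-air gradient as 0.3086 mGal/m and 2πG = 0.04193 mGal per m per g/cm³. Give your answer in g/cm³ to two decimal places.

1.87

0.2301 = 0.3086 − 0.04193 × ρ
ρ = (0.3086 − 0.2301) / 0.04193 = 1.87 g/cm³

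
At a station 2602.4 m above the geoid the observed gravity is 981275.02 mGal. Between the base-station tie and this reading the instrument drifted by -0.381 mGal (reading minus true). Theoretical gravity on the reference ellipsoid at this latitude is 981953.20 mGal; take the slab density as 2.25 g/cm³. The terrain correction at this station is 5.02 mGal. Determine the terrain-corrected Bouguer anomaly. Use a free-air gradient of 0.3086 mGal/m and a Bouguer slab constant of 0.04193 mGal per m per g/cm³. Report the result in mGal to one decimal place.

-115.2

Drift-corrected reading = 981275.02 − (-0.381) = 981275.401 mGal
Free-air correction = 0.3086 × 2602.4 = 803.10 mGal
Free-air anomaly = 981275.401 − 981953.20 + (803.10) = 125.301 mGal
Bouguer slab correction = 0.04193 × 2.25 × 2602.4 = 245.52 mGal
Simple Bouguer anomaly = 125.301 − (245.52) = -120.219 mGal
Complete Bouguer anomaly = -120.219 + 5.02 = -115.199 mGal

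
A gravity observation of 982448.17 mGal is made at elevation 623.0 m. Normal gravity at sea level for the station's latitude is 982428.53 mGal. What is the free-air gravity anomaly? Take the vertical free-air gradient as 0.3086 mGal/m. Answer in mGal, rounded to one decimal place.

Free-air correction = 0.3086 × 623.0 = 192.26 mGal
Free-air anomaly = 982448.17 − 982428.53 + (192.26) = 211.90 mGal

211.9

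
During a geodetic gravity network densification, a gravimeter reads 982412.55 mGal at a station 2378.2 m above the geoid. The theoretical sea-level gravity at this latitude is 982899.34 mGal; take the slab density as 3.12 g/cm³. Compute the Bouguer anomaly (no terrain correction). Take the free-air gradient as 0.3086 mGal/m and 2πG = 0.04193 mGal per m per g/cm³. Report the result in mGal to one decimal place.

Free-air correction = 0.3086 × 2378.2 = 733.91 mGal
Free-air anomaly = 982412.55 − 982899.34 + (733.91) = 247.12 mGal
Bouguer slab correction = 0.04193 × 3.12 × 2378.2 = 311.12 mGal
Simple Bouguer anomaly = 247.12 − (311.12) = -64.00 mGal

-64.0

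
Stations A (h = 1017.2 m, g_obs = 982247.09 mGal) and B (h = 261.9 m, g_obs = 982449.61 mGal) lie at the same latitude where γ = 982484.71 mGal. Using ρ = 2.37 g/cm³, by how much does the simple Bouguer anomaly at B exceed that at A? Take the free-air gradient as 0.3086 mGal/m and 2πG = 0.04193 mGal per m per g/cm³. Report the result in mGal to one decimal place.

Δg_SB(A) = 982247.09 − 982484.71 + 0.3086×1017.2 − 0.04193×2.37×1017.2 = -24.80 mGal
Δg_SB(B) = 982449.61 − 982484.71 + 0.3086×261.9 − 0.04193×2.37×261.9 = 19.70 mGal
Difference = 19.70 − (-24.80) = 44.50 mGal

44.5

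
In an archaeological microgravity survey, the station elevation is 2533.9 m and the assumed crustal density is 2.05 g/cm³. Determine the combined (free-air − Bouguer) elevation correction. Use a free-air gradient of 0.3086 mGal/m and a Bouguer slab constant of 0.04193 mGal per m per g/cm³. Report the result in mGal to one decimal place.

Combined gradient = 0.3086 − 0.04193 × 2.05 = 0.2226435 mGal/m
Combined elevation correction = 0.2226435 × 2533.9 = 564.2 mGal

564.2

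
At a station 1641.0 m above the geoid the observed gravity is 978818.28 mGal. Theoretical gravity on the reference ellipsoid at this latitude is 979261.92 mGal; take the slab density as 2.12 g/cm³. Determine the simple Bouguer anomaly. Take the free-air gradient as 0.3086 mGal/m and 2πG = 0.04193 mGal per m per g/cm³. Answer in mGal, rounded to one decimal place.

Free-air correction = 0.3086 × 1641.0 = 506.41 mGal
Free-air anomaly = 978818.28 − 979261.92 + (506.41) = 62.77 mGal
Bouguer slab correction = 0.04193 × 2.12 × 1641.0 = 145.87 mGal
Simple Bouguer anomaly = 62.77 − (145.87) = -83.10 mGal

-83.1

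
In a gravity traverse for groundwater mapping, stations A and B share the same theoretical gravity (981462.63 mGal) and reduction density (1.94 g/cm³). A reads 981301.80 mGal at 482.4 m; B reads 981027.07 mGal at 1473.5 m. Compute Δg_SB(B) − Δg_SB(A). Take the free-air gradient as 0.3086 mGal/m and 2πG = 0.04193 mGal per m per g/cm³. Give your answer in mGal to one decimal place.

Δg_SB(A) = 981301.80 − 981462.63 + 0.3086×482.4 − 0.04193×1.94×482.4 = -51.20 mGal
Δg_SB(B) = 981027.07 − 981462.63 + 0.3086×1473.5 − 0.04193×1.94×1473.5 = -100.70 mGal
Difference = -100.70 − (-51.20) = -49.50 mGal

-49.5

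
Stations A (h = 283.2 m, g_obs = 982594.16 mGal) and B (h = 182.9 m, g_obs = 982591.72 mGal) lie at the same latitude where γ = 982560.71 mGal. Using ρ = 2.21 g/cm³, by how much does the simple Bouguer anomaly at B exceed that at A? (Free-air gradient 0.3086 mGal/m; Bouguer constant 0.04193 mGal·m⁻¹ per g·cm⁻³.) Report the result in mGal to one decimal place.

-24.1

Δg_SB(A) = 982594.16 − 982560.71 + 0.3086×283.2 − 0.04193×2.21×283.2 = 94.60 mGal
Δg_SB(B) = 982591.72 − 982560.71 + 0.3086×182.9 − 0.04193×2.21×182.9 = 70.50 mGal
Difference = 70.50 − (94.60) = -24.10 mGal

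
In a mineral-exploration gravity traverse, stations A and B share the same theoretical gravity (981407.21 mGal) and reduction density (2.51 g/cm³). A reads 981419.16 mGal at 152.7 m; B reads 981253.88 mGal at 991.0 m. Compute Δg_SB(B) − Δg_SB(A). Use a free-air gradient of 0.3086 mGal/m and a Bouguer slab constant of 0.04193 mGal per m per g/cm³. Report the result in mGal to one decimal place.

5.2

Δg_SB(A) = 981419.16 − 981407.21 + 0.3086×152.7 − 0.04193×2.51×152.7 = 43.00 mGal
Δg_SB(B) = 981253.88 − 981407.21 + 0.3086×991.0 − 0.04193×2.51×991.0 = 48.20 mGal
Difference = 48.20 − (43.00) = 5.20 mGal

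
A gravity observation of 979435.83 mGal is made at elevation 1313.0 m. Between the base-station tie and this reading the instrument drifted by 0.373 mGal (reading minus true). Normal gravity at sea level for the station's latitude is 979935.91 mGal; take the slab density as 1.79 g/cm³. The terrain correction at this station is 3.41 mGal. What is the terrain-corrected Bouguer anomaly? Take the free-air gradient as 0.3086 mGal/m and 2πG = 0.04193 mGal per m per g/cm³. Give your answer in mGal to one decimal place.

Drift-corrected reading = 979435.83 − (0.373) = 979435.457 mGal
Free-air correction = 0.3086 × 1313.0 = 405.19 mGal
Free-air anomaly = 979435.457 − 979935.91 + (405.19) = -95.263 mGal
Bouguer slab correction = 0.04193 × 1.79 × 1313.0 = 98.55 mGal
Simple Bouguer anomaly = -95.263 − (98.55) = -193.813 mGal
Complete Bouguer anomaly = -193.813 + 3.41 = -190.403 mGal

-190.4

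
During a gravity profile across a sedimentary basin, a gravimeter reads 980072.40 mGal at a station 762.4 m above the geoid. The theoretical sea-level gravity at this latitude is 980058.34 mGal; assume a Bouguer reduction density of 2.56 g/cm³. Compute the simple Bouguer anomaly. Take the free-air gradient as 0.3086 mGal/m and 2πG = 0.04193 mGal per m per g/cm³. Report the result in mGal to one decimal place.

Free-air correction = 0.3086 × 762.4 = 235.28 mGal
Free-air anomaly = 980072.40 − 980058.34 + (235.28) = 249.34 mGal
Bouguer slab correction = 0.04193 × 2.56 × 762.4 = 81.84 mGal
Simple Bouguer anomaly = 249.34 − (81.84) = 167.50 mGal

167.5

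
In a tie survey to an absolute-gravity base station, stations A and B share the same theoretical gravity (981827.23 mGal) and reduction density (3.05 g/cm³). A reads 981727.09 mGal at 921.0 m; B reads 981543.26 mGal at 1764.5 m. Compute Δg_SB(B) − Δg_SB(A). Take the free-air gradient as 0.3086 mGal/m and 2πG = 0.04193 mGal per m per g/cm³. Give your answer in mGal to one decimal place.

-31.4

Δg_SB(A) = 981727.09 − 981827.23 + 0.3086×921.0 − 0.04193×3.05×921.0 = 66.30 mGal
Δg_SB(B) = 981543.26 − 981827.23 + 0.3086×1764.5 − 0.04193×3.05×1764.5 = 34.90 mGal
Difference = 34.90 − (66.30) = -31.40 mGal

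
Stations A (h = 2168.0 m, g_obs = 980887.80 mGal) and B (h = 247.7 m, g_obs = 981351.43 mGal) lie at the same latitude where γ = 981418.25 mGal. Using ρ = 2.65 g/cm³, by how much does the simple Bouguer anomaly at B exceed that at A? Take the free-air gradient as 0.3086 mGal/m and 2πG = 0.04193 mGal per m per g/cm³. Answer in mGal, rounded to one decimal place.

Δg_SB(A) = 980887.80 − 981418.25 + 0.3086×2168.0 − 0.04193×2.65×2168.0 = -102.30 mGal
Δg_SB(B) = 981351.43 − 981418.25 + 0.3086×247.7 − 0.04193×2.65×247.7 = -17.90 mGal
Difference = -17.90 − (-102.30) = 84.40 mGal

84.4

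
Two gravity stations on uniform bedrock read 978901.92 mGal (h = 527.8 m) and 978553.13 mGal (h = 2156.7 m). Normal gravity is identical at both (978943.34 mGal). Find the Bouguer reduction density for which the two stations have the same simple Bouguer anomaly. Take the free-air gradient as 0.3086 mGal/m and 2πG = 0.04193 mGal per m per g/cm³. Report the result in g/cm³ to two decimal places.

2.25

Δg_obs = 978553.13 − 978901.92 = -348.79 mGal over Δh = 2156.7 − 527.8 = 1628.9 m
Equal Bouguer anomalies ⇒ Δg_obs + (0.3086 − 0.04193ρ)·Δh = 0
0.3086 − 0.04193ρ = −Δg_obs/Δh = 0.21413
ρ = (0.3086 − 0.21413) / 0.04193 = 2.25 g/cm³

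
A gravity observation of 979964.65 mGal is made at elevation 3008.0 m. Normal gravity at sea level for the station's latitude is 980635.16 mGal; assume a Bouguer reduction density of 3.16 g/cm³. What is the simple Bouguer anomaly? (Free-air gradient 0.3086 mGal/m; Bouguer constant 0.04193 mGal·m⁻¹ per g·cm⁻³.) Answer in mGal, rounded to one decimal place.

-140.8

Free-air correction = 0.3086 × 3008.0 = 928.27 mGal
Free-air anomaly = 979964.65 − 980635.16 + (928.27) = 257.76 mGal
Bouguer slab correction = 0.04193 × 3.16 × 3008.0 = 398.56 mGal
Simple Bouguer anomaly = 257.76 − (398.56) = -140.80 mGal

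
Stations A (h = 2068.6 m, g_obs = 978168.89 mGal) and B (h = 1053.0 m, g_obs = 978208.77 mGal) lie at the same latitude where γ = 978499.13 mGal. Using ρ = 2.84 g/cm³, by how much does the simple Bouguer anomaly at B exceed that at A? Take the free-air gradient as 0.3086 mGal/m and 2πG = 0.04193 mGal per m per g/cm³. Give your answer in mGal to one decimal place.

-152.6

Δg_SB(A) = 978168.89 − 978499.13 + 0.3086×2068.6 − 0.04193×2.84×2068.6 = 61.80 mGal
Δg_SB(B) = 978208.77 − 978499.13 + 0.3086×1053.0 − 0.04193×2.84×1053.0 = -90.80 mGal
Difference = -90.80 − (61.80) = -152.60 mGal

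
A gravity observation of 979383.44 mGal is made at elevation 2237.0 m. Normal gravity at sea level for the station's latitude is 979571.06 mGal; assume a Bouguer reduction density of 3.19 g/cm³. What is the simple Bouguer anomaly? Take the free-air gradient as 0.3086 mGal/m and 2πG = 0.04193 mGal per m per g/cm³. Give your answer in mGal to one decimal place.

Free-air correction = 0.3086 × 2237.0 = 690.34 mGal
Free-air anomaly = 979383.44 − 979571.06 + (690.34) = 502.72 mGal
Bouguer slab correction = 0.04193 × 3.19 × 2237.0 = 299.21 mGal
Simple Bouguer anomaly = 502.72 − (299.21) = 203.51 mGal

203.5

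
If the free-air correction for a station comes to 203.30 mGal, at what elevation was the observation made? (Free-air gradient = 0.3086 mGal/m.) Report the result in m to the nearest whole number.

h = 203.30 / 0.3086 = 658.78 m

659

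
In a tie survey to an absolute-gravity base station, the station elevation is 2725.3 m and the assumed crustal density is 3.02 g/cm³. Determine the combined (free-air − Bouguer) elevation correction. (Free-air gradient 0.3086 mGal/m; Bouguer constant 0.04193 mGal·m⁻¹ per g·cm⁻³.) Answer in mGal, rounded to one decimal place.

Combined gradient = 0.3086 − 0.04193 × 3.02 = 0.1819714 mGal/m
Combined elevation correction = 0.1819714 × 2725.3 = 495.9 mGal

495.9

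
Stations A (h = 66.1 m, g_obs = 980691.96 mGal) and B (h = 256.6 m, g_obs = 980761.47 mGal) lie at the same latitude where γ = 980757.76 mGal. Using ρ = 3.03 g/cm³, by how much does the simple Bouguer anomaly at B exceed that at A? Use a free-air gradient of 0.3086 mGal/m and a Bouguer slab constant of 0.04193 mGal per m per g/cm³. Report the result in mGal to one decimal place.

104.1

Δg_SB(A) = 980691.96 − 980757.76 + 0.3086×66.1 − 0.04193×3.03×66.1 = -53.80 mGal
Δg_SB(B) = 980761.47 − 980757.76 + 0.3086×256.6 − 0.04193×3.03×256.6 = 50.30 mGal
Difference = 50.30 − (-53.80) = 104.10 mGal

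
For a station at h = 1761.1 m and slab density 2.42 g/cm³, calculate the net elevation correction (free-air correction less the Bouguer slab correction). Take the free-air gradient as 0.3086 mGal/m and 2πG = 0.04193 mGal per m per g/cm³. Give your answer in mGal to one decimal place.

364.8

Combined gradient = 0.3086 − 0.04193 × 2.42 = 0.2071294 mGal/m
Combined elevation correction = 0.2071294 × 1761.1 = 364.8 mGal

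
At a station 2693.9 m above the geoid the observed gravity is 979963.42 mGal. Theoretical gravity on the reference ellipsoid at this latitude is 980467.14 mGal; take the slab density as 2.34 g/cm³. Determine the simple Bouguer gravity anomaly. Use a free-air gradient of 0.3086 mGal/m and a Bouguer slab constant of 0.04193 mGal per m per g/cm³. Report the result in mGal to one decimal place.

Free-air correction = 0.3086 × 2693.9 = 831.34 mGal
Free-air anomaly = 979963.42 − 980467.14 + (831.34) = 327.62 mGal
Bouguer slab correction = 0.04193 × 2.34 × 2693.9 = 264.32 mGal
Simple Bouguer anomaly = 327.62 − (264.32) = 63.30 mGal

63.3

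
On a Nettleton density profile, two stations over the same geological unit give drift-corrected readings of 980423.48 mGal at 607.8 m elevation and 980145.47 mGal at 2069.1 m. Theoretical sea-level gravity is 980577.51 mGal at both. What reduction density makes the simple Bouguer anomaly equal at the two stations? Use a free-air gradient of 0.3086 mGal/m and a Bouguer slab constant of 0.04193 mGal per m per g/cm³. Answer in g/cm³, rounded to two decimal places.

Δg_obs = 980145.47 − 980423.48 = -278.01 mGal over Δh = 2069.1 − 607.8 = 1461.3 m
Equal Bouguer anomalies ⇒ Δg_obs + (0.3086 − 0.04193ρ)·Δh = 0
0.3086 − 0.04193ρ = −Δg_obs/Δh = 0.19025
ρ = (0.3086 − 0.19025) / 0.04193 = 2.82 g/cm³

2.82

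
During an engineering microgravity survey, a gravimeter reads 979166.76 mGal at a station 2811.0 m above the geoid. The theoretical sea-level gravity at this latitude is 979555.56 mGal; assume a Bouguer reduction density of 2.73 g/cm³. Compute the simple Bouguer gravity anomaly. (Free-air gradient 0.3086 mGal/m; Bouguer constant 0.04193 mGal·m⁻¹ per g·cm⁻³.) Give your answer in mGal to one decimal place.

Free-air correction = 0.3086 × 2811.0 = 867.47 mGal
Free-air anomaly = 979166.76 − 979555.56 + (867.47) = 478.67 mGal
Bouguer slab correction = 0.04193 × 2.73 × 2811.0 = 321.77 mGal
Simple Bouguer anomaly = 478.67 − (321.77) = 156.90 mGal

156.9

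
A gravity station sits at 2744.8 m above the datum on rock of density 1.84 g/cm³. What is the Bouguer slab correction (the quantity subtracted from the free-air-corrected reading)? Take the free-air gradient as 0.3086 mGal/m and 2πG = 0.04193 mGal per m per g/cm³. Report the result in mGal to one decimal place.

211.8

Bouguer slab correction = 0.04193 × 1.84 × 2744.8 = 211.8 mGal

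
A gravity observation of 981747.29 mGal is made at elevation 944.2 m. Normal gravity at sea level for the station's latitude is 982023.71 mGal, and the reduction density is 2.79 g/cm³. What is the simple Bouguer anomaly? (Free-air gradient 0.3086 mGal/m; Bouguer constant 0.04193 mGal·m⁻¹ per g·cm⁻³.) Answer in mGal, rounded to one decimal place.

-95.5

Free-air correction = 0.3086 × 944.2 = 291.38 mGal
Free-air anomaly = 981747.29 − 982023.71 + (291.38) = 14.96 mGal
Bouguer slab correction = 0.04193 × 2.79 × 944.2 = 110.46 mGal
Simple Bouguer anomaly = 14.96 − (110.46) = -95.50 mGal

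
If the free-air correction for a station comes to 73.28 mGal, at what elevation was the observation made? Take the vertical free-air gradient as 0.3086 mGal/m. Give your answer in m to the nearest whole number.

h = 73.28 / 0.3086 = 237.46 m

237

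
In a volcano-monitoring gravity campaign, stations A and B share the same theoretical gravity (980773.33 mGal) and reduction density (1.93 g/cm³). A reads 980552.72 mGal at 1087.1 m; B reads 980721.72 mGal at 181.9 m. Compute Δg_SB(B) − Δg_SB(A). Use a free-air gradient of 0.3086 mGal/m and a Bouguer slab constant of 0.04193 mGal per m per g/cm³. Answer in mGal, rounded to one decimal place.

-37.1

Δg_SB(A) = 980552.72 − 980773.33 + 0.3086×1087.1 − 0.04193×1.93×1087.1 = 26.90 mGal
Δg_SB(B) = 980721.72 − 980773.33 + 0.3086×181.9 − 0.04193×1.93×181.9 = -10.20 mGal
Difference = -10.20 − (26.90) = -37.10 mGal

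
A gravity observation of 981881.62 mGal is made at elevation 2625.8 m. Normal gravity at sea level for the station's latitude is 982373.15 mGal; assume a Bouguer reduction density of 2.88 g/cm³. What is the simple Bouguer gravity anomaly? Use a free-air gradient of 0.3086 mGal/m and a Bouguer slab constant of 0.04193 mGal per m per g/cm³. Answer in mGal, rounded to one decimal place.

1.7

Free-air correction = 0.3086 × 2625.8 = 810.32 mGal
Free-air anomaly = 981881.62 − 982373.15 + (810.32) = 318.79 mGal
Bouguer slab correction = 0.04193 × 2.88 × 2625.8 = 317.09 mGal
Simple Bouguer anomaly = 318.79 − (317.09) = 1.70 mGal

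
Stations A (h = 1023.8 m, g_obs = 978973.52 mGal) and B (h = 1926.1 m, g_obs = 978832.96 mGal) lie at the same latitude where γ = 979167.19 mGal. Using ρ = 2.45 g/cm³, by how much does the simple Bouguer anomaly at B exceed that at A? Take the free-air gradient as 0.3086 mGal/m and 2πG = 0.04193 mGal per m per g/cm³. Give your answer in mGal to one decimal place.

Δg_SB(A) = 978973.52 − 979167.19 + 0.3086×1023.8 − 0.04193×2.45×1023.8 = 17.10 mGal
Δg_SB(B) = 978832.96 − 979167.19 + 0.3086×1926.1 − 0.04193×2.45×1926.1 = 62.30 mGal
Difference = 62.30 − (17.10) = 45.20 mGal

45.2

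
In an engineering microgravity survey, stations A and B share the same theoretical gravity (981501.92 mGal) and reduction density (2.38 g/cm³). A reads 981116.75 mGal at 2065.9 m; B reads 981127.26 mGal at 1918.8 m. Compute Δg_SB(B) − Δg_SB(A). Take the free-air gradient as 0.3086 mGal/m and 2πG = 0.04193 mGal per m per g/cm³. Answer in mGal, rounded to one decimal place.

Δg_SB(A) = 981116.75 − 981501.92 + 0.3086×2065.9 − 0.04193×2.38×2065.9 = 46.20 mGal
Δg_SB(B) = 981127.26 − 981501.92 + 0.3086×1918.8 − 0.04193×2.38×1918.8 = 26.00 mGal
Difference = 26.00 − (46.20) = -20.20 mGal

-20.2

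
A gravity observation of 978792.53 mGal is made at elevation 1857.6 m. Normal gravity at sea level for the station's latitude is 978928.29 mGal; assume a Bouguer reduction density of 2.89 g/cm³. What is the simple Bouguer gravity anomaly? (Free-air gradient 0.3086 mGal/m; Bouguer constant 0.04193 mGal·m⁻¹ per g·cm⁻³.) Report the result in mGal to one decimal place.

212.4

Free-air correction = 0.3086 × 1857.6 = 573.26 mGal
Free-air anomaly = 978792.53 − 978928.29 + (573.26) = 437.50 mGal
Bouguer slab correction = 0.04193 × 2.89 × 1857.6 = 225.10 mGal
Simple Bouguer anomaly = 437.50 − (225.10) = 212.40 mGal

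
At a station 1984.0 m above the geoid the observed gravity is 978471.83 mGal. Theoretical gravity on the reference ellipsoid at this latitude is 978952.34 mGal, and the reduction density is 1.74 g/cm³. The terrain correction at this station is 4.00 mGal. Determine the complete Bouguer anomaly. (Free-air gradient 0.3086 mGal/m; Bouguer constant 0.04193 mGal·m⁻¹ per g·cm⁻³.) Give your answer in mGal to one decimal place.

Free-air correction = 0.3086 × 1984.0 = 612.26 mGal
Free-air anomaly = 978471.83 − 978952.34 + (612.26) = 131.75 mGal
Bouguer slab correction = 0.04193 × 1.74 × 1984.0 = 144.75 mGal
Simple Bouguer anomaly = 131.75 − (144.75) = -13.00 mGal
Complete Bouguer anomaly = -13.00 + 4.00 = -9.00 mGal

-9.0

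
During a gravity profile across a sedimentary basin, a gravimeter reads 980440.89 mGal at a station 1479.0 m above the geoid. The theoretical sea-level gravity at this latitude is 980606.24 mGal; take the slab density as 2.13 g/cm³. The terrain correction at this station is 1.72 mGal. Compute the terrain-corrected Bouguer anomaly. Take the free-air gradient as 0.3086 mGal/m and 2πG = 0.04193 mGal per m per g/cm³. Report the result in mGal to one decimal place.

160.7

Free-air correction = 0.3086 × 1479.0 = 456.42 mGal
Free-air anomaly = 980440.89 − 980606.24 + (456.42) = 291.07 mGal
Bouguer slab correction = 0.04193 × 2.13 × 1479.0 = 132.09 mGal
Simple Bouguer anomaly = 291.07 − (132.09) = 158.98 mGal
Complete Bouguer anomaly = 158.98 + 1.72 = 160.70 mGal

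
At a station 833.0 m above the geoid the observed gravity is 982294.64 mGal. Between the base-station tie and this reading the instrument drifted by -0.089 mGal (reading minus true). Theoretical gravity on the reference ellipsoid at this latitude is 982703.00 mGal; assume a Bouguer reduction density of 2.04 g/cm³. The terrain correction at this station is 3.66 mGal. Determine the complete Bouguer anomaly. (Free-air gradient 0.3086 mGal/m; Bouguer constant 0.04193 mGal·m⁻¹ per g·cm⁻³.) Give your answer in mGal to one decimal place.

Drift-corrected reading = 982294.64 − (-0.089) = 982294.729 mGal
Free-air correction = 0.3086 × 833.0 = 257.06 mGal
Free-air anomaly = 982294.729 − 982703.00 + (257.06) = -151.211 mGal
Bouguer slab correction = 0.04193 × 2.04 × 833.0 = 71.25 mGal
Simple Bouguer anomaly = -151.211 − (71.25) = -222.461 mGal
Complete Bouguer anomaly = -222.461 + 3.66 = -218.801 mGal

-218.8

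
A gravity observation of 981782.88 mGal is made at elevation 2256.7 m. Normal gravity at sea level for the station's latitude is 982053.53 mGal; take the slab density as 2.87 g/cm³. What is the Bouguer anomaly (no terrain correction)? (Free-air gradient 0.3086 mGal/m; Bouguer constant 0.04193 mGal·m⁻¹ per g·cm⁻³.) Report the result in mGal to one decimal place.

154.2

Free-air correction = 0.3086 × 2256.7 = 696.42 mGal
Free-air anomaly = 981782.88 − 982053.53 + (696.42) = 425.77 mGal
Bouguer slab correction = 0.04193 × 2.87 × 2256.7 = 271.57 mGal
Simple Bouguer anomaly = 425.77 − (271.57) = 154.20 mGal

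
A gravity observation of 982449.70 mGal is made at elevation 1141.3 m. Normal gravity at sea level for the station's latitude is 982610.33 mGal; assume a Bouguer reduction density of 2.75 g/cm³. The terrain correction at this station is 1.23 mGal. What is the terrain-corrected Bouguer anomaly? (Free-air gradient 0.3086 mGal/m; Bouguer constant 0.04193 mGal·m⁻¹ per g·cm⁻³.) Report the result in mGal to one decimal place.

61.2

Free-air correction = 0.3086 × 1141.3 = 352.21 mGal
Free-air anomaly = 982449.70 − 982610.33 + (352.21) = 191.58 mGal
Bouguer slab correction = 0.04193 × 2.75 × 1141.3 = 131.60 mGal
Simple Bouguer anomaly = 191.58 − (131.60) = 59.98 mGal
Complete Bouguer anomaly = 59.98 + 1.23 = 61.21 mGal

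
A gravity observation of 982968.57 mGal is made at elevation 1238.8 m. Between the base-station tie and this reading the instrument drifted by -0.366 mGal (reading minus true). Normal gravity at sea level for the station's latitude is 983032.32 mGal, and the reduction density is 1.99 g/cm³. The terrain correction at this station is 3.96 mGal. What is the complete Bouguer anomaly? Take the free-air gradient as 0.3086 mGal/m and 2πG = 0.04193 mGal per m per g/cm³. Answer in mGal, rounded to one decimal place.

219.5

Drift-corrected reading = 982968.57 − (-0.366) = 982968.936 mGal
Free-air correction = 0.3086 × 1238.8 = 382.29 mGal
Free-air anomaly = 982968.936 − 983032.32 + (382.29) = 318.906 mGal
Bouguer slab correction = 0.04193 × 1.99 × 1238.8 = 103.37 mGal
Simple Bouguer anomaly = 318.906 − (103.37) = 215.536 mGal
Complete Bouguer anomaly = 215.536 + 3.96 = 219.496 mGal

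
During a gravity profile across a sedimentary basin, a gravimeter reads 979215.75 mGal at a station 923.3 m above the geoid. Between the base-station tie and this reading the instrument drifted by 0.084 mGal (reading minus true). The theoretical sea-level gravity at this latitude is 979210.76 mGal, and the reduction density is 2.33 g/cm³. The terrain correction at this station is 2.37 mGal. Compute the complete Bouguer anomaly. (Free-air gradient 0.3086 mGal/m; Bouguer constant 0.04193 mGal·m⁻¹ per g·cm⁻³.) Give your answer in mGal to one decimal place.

Drift-corrected reading = 979215.75 − (0.084) = 979215.666 mGal
Free-air correction = 0.3086 × 923.3 = 284.93 mGal
Free-air anomaly = 979215.666 − 979210.76 + (284.93) = 289.836 mGal
Bouguer slab correction = 0.04193 × 2.33 × 923.3 = 90.20 mGal
Simple Bouguer anomaly = 289.836 − (90.20) = 199.636 mGal
Complete Bouguer anomaly = 199.636 + 2.37 = 202.006 mGal

202.0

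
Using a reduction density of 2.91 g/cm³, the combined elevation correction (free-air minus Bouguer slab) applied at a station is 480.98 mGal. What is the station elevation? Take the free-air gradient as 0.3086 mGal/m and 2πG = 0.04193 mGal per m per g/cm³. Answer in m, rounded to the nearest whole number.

Combined gradient = 0.3086 − 0.04193 × 2.91 = 0.1865837 mGal/m
h = 480.98 / 0.1865837 = 2577.82 m

2578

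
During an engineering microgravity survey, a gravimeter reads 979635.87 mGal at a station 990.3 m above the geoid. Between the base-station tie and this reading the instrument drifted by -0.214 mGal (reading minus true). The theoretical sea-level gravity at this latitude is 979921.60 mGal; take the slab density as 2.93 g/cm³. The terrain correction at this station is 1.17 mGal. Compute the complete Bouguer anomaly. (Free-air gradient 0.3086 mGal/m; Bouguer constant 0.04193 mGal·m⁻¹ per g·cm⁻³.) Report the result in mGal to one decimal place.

Drift-corrected reading = 979635.87 − (-0.214) = 979636.084 mGal
Free-air correction = 0.3086 × 990.3 = 305.61 mGal
Free-air anomaly = 979636.084 − 979921.60 + (305.61) = 20.094 mGal
Bouguer slab correction = 0.04193 × 2.93 × 990.3 = 121.66 mGal
Simple Bouguer anomaly = 20.094 − (121.66) = -101.566 mGal
Complete Bouguer anomaly = -101.566 + 1.17 = -100.396 mGal

-100.4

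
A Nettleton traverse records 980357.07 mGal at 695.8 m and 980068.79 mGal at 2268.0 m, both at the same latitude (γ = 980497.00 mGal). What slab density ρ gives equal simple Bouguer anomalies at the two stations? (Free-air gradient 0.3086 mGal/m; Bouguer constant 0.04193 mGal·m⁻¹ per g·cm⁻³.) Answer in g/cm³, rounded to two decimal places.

2.99

Δg_obs = 980068.79 − 980357.07 = -288.28 mGal over Δh = 2268.0 − 695.8 = 1572.2 m
Equal Bouguer anomalies ⇒ Δg_obs + (0.3086 − 0.04193ρ)·Δh = 0
0.3086 − 0.04193ρ = −Δg_obs/Δh = 0.18336
ρ = (0.3086 − 0.18336) / 0.04193 = 2.99 g/cm³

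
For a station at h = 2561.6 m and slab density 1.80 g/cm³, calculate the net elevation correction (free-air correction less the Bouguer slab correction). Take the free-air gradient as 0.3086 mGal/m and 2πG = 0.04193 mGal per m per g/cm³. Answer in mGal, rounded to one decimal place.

597.2

Combined gradient = 0.3086 − 0.04193 × 1.80 = 0.2331260 mGal/m
Combined elevation correction = 0.2331260 × 2561.6 = 597.2 mGal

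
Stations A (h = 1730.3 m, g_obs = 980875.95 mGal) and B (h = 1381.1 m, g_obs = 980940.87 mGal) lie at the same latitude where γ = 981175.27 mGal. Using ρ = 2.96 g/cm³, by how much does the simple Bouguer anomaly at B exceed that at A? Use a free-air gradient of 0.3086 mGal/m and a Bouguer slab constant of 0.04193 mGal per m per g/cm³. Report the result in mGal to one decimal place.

Δg_SB(A) = 980875.95 − 981175.27 + 0.3086×1730.3 − 0.04193×2.96×1730.3 = 19.90 mGal
Δg_SB(B) = 980940.87 − 981175.27 + 0.3086×1381.1 − 0.04193×2.96×1381.1 = 20.40 mGal
Difference = 20.40 − (19.90) = 0.50 mGal

0.5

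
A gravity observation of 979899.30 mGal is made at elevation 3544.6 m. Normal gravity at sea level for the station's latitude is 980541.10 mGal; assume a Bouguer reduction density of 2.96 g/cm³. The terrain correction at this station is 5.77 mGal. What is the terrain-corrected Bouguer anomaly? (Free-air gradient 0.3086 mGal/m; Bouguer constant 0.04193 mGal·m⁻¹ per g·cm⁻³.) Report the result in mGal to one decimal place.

Free-air correction = 0.3086 × 3544.6 = 1093.86 mGal
Free-air anomaly = 979899.30 − 980541.10 + (1093.86) = 452.06 mGal
Bouguer slab correction = 0.04193 × 2.96 × 3544.6 = 439.93 mGal
Simple Bouguer anomaly = 452.06 − (439.93) = 12.13 mGal
Complete Bouguer anomaly = 12.13 + 5.77 = 17.90 mGal

17.9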